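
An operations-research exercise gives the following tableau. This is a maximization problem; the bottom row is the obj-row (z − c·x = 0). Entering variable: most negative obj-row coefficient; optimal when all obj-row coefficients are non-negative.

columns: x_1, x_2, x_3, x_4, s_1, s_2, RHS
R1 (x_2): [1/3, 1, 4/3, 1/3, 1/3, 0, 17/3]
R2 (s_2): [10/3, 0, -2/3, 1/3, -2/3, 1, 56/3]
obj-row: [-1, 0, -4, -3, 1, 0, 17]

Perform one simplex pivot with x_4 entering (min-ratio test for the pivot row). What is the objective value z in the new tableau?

68

Ratio test on column x_4 — row 1: (17/3)/(1/3) = 17; row 2: (56/3)/(1/3) = 56. Minimum is 17 at row 1 (x_2 leaves); pivot element 1/3.
Pivot on row 1; the obj-row RHS becomes 17 − (-3)·17 = 68.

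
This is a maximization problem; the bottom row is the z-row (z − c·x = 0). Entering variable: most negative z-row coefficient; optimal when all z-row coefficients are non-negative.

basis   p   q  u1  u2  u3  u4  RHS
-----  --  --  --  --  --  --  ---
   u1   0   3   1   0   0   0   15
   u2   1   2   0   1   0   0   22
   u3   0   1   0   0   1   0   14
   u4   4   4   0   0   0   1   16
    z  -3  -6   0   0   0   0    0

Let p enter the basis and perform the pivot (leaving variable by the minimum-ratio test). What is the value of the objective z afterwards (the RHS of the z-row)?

Ratio test on column p — row 1: entry 0 ≤ 0; row 2: 22/1 = 22; row 3: entry 0 ≤ 0; row 4: 16/4 = 4. Minimum is 4 at row 4 (u4 leaves); pivot element 4.
Pivot on row 4; the z-row RHS becomes 0 − (-3)·4 = 12.

12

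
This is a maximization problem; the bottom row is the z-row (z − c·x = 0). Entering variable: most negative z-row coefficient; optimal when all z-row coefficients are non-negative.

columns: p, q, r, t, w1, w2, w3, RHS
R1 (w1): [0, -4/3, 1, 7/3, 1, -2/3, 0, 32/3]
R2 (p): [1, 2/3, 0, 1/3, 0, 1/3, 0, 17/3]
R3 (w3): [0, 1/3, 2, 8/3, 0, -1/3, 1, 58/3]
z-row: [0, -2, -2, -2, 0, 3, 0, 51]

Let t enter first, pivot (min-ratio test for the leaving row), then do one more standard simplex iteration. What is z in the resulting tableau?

939/13

Ratio test on column t — row 1: (32/3)/(7/3) = 32/7; row 2: (17/3)/(1/3) = 17; row 3: (58/3)/(8/3) = 29/4. Minimum is 32/7 at row 1 (w1 leaves); pivot element 7/3.
Pivot on row 1; the z-row RHS becomes 51 − (-2)·(32/7) = 421/7.
Next entering variable (most negative z-row entry -22/7): q.
Ratio test on column q — row 1: entry -4/7 ≤ 0; row 2: (29/7)/(6/7) = 29/6; row 3: (50/7)/(13/7) = 50/13. Minimum is 50/13 at row 3 (w3 leaves); pivot element 13/7.
After the second pivot the z-row RHS is 421/7 − (-22/7)·(50/13) = 939/13.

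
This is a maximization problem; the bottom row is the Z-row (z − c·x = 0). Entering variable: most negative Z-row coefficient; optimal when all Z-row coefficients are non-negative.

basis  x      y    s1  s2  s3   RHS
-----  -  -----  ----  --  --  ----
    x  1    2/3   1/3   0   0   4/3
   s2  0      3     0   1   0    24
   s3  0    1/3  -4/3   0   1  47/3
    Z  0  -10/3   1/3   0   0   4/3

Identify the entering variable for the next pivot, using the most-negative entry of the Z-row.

y

Negative Z-row entries: y: -10/3.
The most negative is -10/3 in column y, so y enters.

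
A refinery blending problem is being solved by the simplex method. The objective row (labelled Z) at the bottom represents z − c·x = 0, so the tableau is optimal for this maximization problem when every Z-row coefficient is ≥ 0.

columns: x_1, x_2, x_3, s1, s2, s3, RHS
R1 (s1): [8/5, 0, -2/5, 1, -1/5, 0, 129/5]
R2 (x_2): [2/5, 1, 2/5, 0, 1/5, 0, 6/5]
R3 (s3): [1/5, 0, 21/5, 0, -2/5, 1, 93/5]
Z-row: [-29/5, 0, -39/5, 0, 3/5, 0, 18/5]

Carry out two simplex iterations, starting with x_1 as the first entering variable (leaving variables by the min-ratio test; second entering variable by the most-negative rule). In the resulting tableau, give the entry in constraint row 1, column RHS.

27

Ratio test on column x_1 — row 1: (129/5)/(8/5) = 129/8; row 2: (6/5)/(2/5) = 3; row 3: (93/5)/(1/5) = 93. Minimum is 3 at row 2 (x_2 leaves); pivot element 2/5.
Divide row 2 by 2/5; eliminate column x_1 from the other rows.
Second iteration: most negative Z-row entry is -2 in column x_3, so x_3 enters.
Ratio test on column x_3 — row 1: entry -2 ≤ 0; row 2: 3/1 = 3; row 3: 18/4 = 9/2. Minimum is 3 at row 2 (x_1 leaves); pivot element 1.
Divide row 2 by 1; eliminate column x_3 from the other rows.
After both pivots, the entry at constraint row 1, column RHS is 27.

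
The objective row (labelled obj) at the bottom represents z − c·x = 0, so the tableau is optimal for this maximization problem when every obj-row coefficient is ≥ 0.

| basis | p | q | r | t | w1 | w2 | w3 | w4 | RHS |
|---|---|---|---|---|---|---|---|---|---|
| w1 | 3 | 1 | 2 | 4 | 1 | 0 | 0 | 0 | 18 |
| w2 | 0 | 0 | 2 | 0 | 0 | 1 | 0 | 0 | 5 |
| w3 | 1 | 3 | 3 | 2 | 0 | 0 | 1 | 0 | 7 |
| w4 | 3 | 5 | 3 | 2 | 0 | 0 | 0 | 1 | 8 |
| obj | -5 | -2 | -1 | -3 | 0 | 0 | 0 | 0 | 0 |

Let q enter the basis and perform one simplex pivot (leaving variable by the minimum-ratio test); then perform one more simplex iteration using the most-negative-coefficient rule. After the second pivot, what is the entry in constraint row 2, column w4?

0

Ratio test on column q — row 1: 18/1 = 18; row 2: entry 0 ≤ 0; row 3: 7/3 = 7/3; row 4: 8/5 = 8/5. Minimum is 8/5 at row 4 (w4 leaves); pivot element 5.
Divide row 4 by 5; eliminate column q from the other rows.
Second iteration: most negative obj-row entry is -19/5 in column p, so p enters.
Ratio test on column p — row 1: (82/5)/(12/5) = 41/6; row 2: entry 0 ≤ 0; row 3: entry -4/5 ≤ 0; row 4: (8/5)/(3/5) = 8/3. Minimum is 8/3 at row 4 (q leaves); pivot element 3/5.
Divide row 4 by 3/5; eliminate column p from the other rows.
After both pivots, the entry at constraint row 2, column w4 is 0.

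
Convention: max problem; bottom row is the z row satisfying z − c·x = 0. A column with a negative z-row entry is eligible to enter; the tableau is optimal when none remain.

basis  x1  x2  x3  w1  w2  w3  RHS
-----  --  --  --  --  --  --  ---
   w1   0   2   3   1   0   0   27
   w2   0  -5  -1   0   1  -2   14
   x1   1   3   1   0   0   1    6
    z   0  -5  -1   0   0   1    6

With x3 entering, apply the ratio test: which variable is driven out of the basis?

x1

Column x3 entries and ratios — w1: 27/3 = 9; w2: -1 ≤ 0, skip; x1: 6/1 = 6.
Smallest ratio is 6 in the row of x1, so x1 leaves.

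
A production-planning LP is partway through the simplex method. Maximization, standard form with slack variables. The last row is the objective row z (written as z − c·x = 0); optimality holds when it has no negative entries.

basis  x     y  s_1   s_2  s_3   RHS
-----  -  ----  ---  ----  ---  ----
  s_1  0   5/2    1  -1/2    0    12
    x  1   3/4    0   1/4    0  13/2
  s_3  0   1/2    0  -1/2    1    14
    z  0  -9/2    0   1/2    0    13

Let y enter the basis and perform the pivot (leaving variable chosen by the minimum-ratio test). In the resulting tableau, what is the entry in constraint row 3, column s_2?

Ratio test on column y — row 1: 12/(5/2) = 24/5; row 2: (13/2)/(3/4) = 26/3; row 3: 14/(1/2) = 28. Minimum is 24/5 at row 1 (s_1 leaves); pivot element 5/2.
Divide row 1 by 5/2; eliminate column y from the other rows.
Row 3 update in column s_2: -1/2 − (1/2)·(-1/5) = -2/5.

-2/5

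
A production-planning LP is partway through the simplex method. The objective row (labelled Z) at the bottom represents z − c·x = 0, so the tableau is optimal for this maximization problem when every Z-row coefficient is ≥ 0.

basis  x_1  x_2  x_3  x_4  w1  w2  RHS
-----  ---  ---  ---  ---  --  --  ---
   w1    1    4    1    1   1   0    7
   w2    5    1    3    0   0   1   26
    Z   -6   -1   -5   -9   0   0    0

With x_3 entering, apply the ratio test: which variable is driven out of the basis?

w1

Column x_3 entries and ratios — w1: 7/1 = 7; w2: 26/3 = 26/3.
Smallest ratio is 7 in the row of w1, so w1 leaves.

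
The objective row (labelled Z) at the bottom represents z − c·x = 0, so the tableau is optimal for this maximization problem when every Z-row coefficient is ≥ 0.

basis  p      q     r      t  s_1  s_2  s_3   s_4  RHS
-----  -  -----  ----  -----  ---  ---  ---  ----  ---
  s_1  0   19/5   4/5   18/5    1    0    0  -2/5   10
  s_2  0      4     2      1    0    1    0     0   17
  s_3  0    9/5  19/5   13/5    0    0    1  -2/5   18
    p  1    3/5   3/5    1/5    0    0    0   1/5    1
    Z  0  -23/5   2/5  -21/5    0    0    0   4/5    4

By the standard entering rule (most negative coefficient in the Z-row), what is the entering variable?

Negative Z-row entries: q: -23/5, t: -21/5.
The most negative is -23/5 in column q, so q enters.

q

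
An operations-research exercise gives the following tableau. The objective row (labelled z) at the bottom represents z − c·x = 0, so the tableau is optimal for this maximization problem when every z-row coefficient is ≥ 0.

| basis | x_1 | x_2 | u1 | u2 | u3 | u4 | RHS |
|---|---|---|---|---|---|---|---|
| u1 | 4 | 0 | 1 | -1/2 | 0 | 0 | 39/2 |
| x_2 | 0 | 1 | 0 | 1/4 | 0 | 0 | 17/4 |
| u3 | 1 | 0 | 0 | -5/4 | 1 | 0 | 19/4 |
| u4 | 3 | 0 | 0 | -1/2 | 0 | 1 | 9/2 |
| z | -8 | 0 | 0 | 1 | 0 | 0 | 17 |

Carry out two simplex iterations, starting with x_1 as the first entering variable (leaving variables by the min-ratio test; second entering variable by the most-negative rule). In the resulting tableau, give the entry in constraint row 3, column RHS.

Ratio test on column x_1 — row 1: (39/2)/4 = 39/8; row 2: entry 0 ≤ 0; row 3: (19/4)/1 = 19/4; row 4: (9/2)/3 = 3/2. Minimum is 3/2 at row 4 (u4 leaves); pivot element 3.
Divide row 4 by 3; eliminate column x_1 from the other rows.
Second iteration: most negative z-row entry is -1/3 in column u2, so u2 enters.
Ratio test on column u2 — row 1: (27/2)/(1/6) = 81; row 2: (17/4)/(1/4) = 17; row 3: entry -13/12 ≤ 0; row 4: entry -1/6 ≤ 0. Minimum is 17 at row 2 (x_2 leaves); pivot element 1/4.
Divide row 2 by 1/4; eliminate column u2 from the other rows.
After both pivots, the entry at constraint row 3, column RHS is 65/3.

65/3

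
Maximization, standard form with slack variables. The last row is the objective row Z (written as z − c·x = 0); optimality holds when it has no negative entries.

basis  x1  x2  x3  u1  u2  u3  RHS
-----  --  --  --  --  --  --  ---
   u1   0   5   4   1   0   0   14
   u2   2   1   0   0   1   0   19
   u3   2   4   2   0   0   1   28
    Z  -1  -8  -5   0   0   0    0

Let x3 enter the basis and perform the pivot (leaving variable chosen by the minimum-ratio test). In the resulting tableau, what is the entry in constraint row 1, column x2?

5/4

Ratio test on column x3 — row 1: 14/4 = 7/2; row 2: entry 0 ≤ 0; row 3: 28/2 = 14. Minimum is 7/2 at row 1 (u1 leaves); pivot element 4.
Divide row 1 by 4; eliminate column x3 from the other rows.
In the new row 1, the x2 entry is the old entry divided by the pivot: 5/4 = 5/4.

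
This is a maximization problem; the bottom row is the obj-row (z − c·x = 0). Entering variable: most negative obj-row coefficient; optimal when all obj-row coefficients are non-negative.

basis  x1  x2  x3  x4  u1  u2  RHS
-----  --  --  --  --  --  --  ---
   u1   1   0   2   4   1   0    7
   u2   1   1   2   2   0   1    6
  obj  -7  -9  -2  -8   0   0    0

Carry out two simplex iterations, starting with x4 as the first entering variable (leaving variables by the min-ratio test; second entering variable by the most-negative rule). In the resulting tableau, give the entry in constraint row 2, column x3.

1

Ratio test on column x4 — row 1: 7/4 = 7/4; row 2: 6/2 = 3. Minimum is 7/4 at row 1 (u1 leaves); pivot element 4.
Divide row 1 by 4; eliminate column x4 from the other rows.
Second iteration: most negative obj-row entry is -9 in column x2, so x2 enters.
Ratio test on column x2 — row 1: entry 0 ≤ 0; row 2: (5/2)/1 = 5/2. Minimum is 5/2 at row 2 (u2 leaves); pivot element 1.
Divide row 2 by 1; eliminate column x2 from the other rows.
After both pivots, the entry at constraint row 2, column x3 is 1.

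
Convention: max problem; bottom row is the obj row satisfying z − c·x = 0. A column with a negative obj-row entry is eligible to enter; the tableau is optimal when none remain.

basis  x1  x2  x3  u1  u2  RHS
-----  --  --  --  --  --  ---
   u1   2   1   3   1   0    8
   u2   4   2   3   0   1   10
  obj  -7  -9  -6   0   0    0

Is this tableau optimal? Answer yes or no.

no

The obj-row has a negative entry -9 in column x2, so it is not optimal.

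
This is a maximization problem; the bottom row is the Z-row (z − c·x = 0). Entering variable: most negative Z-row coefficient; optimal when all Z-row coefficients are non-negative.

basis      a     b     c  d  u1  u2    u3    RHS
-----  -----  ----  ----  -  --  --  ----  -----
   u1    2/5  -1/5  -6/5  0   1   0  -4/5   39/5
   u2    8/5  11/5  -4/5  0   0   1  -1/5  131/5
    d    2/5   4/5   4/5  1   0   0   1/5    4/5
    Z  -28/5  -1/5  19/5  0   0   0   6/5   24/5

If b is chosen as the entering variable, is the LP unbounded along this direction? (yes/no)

Column b has positive entries in row(s) 2, 3, so the ratio test bounds it — not unbounded.

no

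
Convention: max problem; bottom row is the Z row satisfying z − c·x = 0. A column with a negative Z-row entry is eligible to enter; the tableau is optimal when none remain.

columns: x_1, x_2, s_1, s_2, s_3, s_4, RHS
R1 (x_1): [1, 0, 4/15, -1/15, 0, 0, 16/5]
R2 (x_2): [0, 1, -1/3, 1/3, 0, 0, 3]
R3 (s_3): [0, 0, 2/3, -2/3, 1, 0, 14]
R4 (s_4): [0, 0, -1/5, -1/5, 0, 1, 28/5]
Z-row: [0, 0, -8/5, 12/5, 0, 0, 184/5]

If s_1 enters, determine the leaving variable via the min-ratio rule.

x_1

Column s_1 entries and ratios — x_1: (16/5)/(4/15) = 12; x_2: -1/3 ≤ 0, skip; s_3: 14/(2/3) = 21; s_4: -1/5 ≤ 0, skip.
Smallest ratio is 12 in the row of x_1, so x_1 leaves.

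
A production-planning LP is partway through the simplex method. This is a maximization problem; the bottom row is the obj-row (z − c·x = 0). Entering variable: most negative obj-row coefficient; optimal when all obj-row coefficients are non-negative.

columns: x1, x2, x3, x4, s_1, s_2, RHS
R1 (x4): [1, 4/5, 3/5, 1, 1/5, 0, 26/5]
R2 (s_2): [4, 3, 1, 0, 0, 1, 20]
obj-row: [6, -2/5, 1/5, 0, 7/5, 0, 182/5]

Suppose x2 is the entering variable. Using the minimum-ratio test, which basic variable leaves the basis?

Column x2 entries and ratios — x4: (26/5)/(4/5) = 13/2; s_2: 20/3 = 20/3.
Smallest ratio is 13/2 in the row of x4, so x4 leaves.

x4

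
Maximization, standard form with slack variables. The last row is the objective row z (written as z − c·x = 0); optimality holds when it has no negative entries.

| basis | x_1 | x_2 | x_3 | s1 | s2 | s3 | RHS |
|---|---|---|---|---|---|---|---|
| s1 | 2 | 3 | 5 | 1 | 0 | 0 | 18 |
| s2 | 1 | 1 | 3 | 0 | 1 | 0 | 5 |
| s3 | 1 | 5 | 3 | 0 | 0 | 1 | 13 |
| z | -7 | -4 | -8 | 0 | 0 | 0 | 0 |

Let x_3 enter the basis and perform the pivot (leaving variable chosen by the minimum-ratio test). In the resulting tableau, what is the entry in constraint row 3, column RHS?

8

Ratio test on column x_3 — row 1: 18/5 = 18/5; row 2: 5/3 = 5/3; row 3: 13/3 = 13/3. Minimum is 5/3 at row 2 (s2 leaves); pivot element 3.
Divide row 2 by 3; eliminate column x_3 from the other rows.
Row 3 update in column RHS: 13 − 3·(5/3) = 8.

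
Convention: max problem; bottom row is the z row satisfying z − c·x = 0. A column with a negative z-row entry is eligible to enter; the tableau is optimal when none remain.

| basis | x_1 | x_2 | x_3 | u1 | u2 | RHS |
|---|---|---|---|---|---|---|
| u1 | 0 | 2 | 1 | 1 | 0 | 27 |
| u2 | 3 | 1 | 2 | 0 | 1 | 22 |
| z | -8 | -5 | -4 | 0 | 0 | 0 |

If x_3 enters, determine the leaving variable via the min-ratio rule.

Column x_3 entries and ratios — u1: 27/1 = 27; u2: 22/2 = 11.
Smallest ratio is 11 in the row of u2, so u2 leaves.

u2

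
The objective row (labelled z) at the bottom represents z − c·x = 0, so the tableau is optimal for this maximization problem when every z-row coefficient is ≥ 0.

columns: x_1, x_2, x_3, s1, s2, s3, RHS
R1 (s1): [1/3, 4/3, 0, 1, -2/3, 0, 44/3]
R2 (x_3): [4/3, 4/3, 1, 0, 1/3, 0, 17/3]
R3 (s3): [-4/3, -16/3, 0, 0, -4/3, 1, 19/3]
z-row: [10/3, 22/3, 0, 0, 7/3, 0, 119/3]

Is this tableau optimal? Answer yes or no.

yes

Every z-row coefficient is ≥ 0, so the tableau is optimal.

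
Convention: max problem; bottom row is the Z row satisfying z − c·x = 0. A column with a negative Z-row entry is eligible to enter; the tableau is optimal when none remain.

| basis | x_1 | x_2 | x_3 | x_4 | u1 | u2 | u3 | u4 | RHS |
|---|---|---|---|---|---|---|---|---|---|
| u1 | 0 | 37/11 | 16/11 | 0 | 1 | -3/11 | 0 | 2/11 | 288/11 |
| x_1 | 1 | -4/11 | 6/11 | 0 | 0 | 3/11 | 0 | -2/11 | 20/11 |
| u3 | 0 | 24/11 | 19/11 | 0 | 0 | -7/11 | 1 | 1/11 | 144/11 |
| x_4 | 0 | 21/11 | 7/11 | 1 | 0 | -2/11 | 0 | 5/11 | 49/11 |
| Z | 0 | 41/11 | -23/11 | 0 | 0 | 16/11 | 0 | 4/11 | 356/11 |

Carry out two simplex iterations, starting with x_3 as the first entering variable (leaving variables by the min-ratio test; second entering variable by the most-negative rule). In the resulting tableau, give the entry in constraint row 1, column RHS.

Ratio test on column x_3 — row 1: (288/11)/(16/11) = 18; row 2: (20/11)/(6/11) = 10/3; row 3: (144/11)/(19/11) = 144/19; row 4: (49/11)/(7/11) = 7. Minimum is 10/3 at row 2 (x_1 leaves); pivot element 6/11.
Divide row 2 by 6/11; eliminate column x_3 from the other rows.
Second iteration: most negative Z-row entry is -1/3 in column u4, so u4 enters.
Ratio test on column u4 — row 1: (64/3)/(2/3) = 32; row 2: entry -1/3 ≤ 0; row 3: (22/3)/(2/3) = 11; row 4: (7/3)/(2/3) = 7/2. Minimum is 7/2 at row 4 (x_4 leaves); pivot element 2/3.
Divide row 4 by 2/3; eliminate column u4 from the other rows.
After both pivots, the entry at constraint row 1, column RHS is 19.

19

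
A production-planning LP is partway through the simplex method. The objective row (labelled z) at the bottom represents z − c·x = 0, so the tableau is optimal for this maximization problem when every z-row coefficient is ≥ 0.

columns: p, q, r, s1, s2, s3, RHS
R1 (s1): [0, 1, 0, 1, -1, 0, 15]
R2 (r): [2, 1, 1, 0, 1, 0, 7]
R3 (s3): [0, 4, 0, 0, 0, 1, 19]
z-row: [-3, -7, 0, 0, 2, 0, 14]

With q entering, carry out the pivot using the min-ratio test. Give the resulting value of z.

189/4

Ratio test on column q — row 1: 15/1 = 15; row 2: 7/1 = 7; row 3: 19/4 = 19/4. Minimum is 19/4 at row 3 (s3 leaves); pivot element 4.
Pivot on row 3; the z-row RHS becomes 14 − (-7)·(19/4) = 189/4.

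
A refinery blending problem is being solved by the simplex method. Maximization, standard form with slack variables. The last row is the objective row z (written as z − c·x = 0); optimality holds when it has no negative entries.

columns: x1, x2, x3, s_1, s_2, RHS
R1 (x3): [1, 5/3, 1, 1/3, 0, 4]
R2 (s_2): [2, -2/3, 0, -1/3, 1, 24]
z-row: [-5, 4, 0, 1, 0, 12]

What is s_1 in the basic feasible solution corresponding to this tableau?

s_1 is not in the basis, so in the current basic feasible solution s_1 = 0.

0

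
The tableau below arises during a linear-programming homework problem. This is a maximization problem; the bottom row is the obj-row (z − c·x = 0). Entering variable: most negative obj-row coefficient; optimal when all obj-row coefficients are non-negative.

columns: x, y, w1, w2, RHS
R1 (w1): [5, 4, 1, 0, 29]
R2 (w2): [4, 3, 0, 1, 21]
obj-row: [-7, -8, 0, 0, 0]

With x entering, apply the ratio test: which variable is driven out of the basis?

Column x entries and ratios — w1: 29/5 = 29/5; w2: 21/4 = 21/4.
Smallest ratio is 21/4 in the row of w2, so w2 leaves.

w2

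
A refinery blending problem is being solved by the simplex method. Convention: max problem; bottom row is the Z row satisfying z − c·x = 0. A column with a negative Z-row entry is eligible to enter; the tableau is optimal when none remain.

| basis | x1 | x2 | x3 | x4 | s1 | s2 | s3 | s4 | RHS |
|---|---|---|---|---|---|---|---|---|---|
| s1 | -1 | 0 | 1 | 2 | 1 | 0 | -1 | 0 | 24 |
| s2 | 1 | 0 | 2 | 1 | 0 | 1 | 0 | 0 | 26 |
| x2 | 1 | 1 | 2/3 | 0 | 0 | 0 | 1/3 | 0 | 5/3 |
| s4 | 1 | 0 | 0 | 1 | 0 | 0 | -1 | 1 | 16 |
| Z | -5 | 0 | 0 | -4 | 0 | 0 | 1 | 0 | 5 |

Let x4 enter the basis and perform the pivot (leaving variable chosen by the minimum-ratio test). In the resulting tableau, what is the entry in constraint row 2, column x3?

Ratio test on column x4 — row 1: 24/2 = 12; row 2: 26/1 = 26; row 3: entry 0 ≤ 0; row 4: 16/1 = 16. Minimum is 12 at row 1 (s1 leaves); pivot element 2.
Divide row 1 by 2; eliminate column x4 from the other rows.
Row 2 update in column x3: 2 − 1·(1/2) = 3/2.

3/2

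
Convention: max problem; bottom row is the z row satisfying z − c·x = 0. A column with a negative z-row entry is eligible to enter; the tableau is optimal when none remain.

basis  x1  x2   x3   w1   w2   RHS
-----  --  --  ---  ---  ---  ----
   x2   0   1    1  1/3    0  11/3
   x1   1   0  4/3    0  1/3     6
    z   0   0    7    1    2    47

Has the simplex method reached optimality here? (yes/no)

Every z-row coefficient is ≥ 0, so the tableau is optimal.

yes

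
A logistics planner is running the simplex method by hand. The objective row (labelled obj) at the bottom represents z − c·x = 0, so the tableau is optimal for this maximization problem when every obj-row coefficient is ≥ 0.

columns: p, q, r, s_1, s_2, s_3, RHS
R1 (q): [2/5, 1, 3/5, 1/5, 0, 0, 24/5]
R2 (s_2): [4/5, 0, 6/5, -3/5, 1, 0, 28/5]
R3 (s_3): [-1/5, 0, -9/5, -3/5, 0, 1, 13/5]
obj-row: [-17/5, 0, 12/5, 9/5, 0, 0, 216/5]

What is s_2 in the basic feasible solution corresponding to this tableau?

28/5

s_2 is basic (row 2); its value is the RHS of that row, 28/5.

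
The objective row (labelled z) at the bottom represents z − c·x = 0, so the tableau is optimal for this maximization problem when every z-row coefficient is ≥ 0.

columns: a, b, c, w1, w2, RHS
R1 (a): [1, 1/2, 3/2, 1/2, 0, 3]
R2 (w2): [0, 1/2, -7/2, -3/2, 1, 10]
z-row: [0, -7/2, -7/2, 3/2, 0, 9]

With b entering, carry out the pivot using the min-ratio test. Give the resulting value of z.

30

Ratio test on column b — row 1: 3/(1/2) = 6; row 2: 10/(1/2) = 20. Minimum is 6 at row 1 (a leaves); pivot element 1/2.
Pivot on row 1; the z-row RHS becomes 9 − (-7/2)·6 = 30.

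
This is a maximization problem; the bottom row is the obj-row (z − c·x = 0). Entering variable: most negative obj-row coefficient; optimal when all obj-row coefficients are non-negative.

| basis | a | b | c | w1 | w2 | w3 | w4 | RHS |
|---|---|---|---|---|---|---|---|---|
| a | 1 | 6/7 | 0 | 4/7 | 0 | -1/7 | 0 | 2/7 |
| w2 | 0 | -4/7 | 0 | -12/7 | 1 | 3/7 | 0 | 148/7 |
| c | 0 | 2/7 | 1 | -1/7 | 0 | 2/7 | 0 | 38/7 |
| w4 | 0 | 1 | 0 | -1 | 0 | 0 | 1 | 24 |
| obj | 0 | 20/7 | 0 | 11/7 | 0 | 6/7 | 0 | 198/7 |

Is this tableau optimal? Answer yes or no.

yes

Every obj-row coefficient is ≥ 0, so the tableau is optimal.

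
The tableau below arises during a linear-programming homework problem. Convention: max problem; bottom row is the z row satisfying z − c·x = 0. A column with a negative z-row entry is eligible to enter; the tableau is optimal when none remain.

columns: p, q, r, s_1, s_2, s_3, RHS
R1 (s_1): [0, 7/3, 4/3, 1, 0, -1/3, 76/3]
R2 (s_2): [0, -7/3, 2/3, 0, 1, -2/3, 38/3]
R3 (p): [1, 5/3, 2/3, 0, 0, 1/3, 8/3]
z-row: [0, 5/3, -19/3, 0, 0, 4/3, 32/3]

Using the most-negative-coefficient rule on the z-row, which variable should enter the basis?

r

Negative z-row entries: r: -19/3.
The most negative is -19/3 in column r, so r enters.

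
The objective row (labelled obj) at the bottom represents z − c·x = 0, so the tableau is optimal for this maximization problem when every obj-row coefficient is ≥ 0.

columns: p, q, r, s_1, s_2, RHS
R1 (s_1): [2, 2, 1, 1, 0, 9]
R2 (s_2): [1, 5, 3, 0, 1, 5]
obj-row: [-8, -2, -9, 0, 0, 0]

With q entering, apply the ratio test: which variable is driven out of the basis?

s_2

Column q entries and ratios — s_1: 9/2 = 9/2; s_2: 5/5 = 1.
Smallest ratio is 1 in the row of s_2, so s_2 leaves.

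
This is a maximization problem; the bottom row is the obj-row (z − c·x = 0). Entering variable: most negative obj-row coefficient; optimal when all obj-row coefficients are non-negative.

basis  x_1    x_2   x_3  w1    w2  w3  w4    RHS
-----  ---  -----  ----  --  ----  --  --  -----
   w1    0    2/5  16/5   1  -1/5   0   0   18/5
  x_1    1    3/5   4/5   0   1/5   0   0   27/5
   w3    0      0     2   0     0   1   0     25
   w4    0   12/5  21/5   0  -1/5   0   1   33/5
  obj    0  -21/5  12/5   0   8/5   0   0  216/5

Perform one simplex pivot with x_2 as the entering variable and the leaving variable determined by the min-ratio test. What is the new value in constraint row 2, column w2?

1/4

Ratio test on column x_2 — row 1: (18/5)/(2/5) = 9; row 2: (27/5)/(3/5) = 9; row 3: entry 0 ≤ 0; row 4: (33/5)/(12/5) = 11/4. Minimum is 11/4 at row 4 (w4 leaves); pivot element 12/5.
Divide row 4 by 12/5; eliminate column x_2 from the other rows.
Row 2 update in column w2: 1/5 − (3/5)·(-1/12) = 1/4.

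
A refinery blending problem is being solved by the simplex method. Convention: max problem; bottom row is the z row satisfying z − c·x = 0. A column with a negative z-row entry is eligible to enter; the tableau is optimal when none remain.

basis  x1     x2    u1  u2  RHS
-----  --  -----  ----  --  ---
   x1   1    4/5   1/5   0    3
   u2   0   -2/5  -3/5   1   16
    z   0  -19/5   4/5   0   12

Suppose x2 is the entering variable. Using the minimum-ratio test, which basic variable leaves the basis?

x1

Column x2 entries and ratios — x1: 3/(4/5) = 15/4; u2: -2/5 ≤ 0, skip.
Smallest ratio is 15/4 in the row of x1, so x1 leaves.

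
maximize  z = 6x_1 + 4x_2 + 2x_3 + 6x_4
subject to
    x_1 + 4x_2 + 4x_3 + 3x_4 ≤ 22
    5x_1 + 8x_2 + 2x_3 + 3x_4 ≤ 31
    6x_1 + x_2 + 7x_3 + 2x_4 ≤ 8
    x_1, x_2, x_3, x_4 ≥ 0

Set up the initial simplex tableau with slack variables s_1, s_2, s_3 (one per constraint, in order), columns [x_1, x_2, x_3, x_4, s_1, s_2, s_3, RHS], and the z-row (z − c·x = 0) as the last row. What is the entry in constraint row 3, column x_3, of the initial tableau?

7

Constraint 3 has coefficient 7 on x_3.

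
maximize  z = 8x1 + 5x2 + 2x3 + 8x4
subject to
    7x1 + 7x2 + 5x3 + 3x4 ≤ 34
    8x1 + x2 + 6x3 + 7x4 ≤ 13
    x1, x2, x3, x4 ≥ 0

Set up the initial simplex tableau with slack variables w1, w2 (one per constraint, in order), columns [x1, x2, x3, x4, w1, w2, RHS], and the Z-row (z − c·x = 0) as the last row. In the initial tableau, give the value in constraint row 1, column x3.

5

Constraint 1 has coefficient 5 on x3.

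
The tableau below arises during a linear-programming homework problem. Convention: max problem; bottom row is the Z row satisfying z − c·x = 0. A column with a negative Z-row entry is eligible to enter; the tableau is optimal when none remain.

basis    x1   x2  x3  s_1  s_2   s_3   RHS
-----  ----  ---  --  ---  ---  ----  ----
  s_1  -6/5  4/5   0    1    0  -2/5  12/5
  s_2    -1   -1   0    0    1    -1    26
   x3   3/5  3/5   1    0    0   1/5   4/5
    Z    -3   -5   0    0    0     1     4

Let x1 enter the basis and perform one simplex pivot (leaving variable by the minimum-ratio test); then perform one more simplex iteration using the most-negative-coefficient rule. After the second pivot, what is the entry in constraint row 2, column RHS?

Ratio test on column x1 — row 1: entry -6/5 ≤ 0; row 2: entry -1 ≤ 0; row 3: (4/5)/(3/5) = 4/3. Minimum is 4/3 at row 3 (x3 leaves); pivot element 3/5.
Divide row 3 by 3/5; eliminate column x1 from the other rows.
Second iteration: most negative Z-row entry is -2 in column x2, so x2 enters.
Ratio test on column x2 — row 1: 4/2 = 2; row 2: entry 0 ≤ 0; row 3: (4/3)/1 = 4/3. Minimum is 4/3 at row 3 (x1 leaves); pivot element 1.
Divide row 3 by 1; eliminate column x2 from the other rows.
After both pivots, the entry at constraint row 2, column RHS is 82/3.

82/3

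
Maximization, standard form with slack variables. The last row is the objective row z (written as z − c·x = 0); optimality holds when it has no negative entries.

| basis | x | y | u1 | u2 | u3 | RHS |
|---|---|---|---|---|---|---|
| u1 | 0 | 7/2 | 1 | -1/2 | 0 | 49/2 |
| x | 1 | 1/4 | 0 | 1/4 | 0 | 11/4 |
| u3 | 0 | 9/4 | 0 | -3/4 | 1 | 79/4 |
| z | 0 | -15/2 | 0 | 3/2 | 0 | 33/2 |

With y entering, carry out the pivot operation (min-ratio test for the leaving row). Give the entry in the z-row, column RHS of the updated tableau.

Ratio test on column y — row 1: (49/2)/(7/2) = 7; row 2: (11/4)/(1/4) = 11; row 3: (79/4)/(9/4) = 79/9. Minimum is 7 at row 1 (u1 leaves); pivot element 7/2.
Divide row 1 by 7/2; eliminate column y from the other rows.
z-row update in column RHS: 33/2 − (-15/2)·7 = 69.

69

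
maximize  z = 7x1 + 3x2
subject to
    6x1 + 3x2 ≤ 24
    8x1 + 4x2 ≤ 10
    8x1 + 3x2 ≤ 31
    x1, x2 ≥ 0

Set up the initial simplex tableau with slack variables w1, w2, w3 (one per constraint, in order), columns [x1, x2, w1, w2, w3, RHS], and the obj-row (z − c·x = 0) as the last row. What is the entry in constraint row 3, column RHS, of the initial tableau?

The RHS of constraint 3 is b_3 = 31.

31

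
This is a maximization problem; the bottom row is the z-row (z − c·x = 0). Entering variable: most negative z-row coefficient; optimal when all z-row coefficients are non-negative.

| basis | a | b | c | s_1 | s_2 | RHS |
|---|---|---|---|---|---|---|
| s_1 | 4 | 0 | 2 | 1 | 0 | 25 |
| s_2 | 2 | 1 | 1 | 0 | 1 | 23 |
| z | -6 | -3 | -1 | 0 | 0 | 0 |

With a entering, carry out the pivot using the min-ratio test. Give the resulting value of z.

Ratio test on column a — row 1: 25/4 = 25/4; row 2: 23/2 = 23/2. Minimum is 25/4 at row 1 (s_1 leaves); pivot element 4.
Pivot on row 1; the z-row RHS becomes 0 − (-6)·(25/4) = 75/2.

75/2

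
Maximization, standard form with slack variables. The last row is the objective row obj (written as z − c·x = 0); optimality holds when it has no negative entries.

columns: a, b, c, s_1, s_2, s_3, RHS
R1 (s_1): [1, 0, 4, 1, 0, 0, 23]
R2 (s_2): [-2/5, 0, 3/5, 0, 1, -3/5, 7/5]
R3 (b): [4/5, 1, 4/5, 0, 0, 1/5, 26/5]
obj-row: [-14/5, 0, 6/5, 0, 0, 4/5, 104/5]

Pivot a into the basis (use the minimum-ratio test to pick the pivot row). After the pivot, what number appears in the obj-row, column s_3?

Ratio test on column a — row 1: 23/1 = 23; row 2: entry -2/5 ≤ 0; row 3: (26/5)/(4/5) = 13/2. Minimum is 13/2 at row 3 (b leaves); pivot element 4/5.
Divide row 3 by 4/5; eliminate column a from the other rows.
obj-row update in column s_3: 4/5 − (-14/5)·(1/4) = 3/2.

3/2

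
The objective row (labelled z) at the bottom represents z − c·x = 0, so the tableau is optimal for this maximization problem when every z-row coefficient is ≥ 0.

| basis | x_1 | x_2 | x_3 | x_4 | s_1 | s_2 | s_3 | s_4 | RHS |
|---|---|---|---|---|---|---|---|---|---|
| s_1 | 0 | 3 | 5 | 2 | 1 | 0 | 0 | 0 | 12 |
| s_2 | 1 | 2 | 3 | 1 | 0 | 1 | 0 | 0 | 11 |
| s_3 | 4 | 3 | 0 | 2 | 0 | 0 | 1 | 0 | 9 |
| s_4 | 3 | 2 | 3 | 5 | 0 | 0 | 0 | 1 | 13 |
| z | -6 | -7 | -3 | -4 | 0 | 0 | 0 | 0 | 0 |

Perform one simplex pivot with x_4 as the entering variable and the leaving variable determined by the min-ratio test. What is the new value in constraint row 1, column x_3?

19/5

Ratio test on column x_4 — row 1: 12/2 = 6; row 2: 11/1 = 11; row 3: 9/2 = 9/2; row 4: 13/5 = 13/5. Minimum is 13/5 at row 4 (s_4 leaves); pivot element 5.
Divide row 4 by 5; eliminate column x_4 from the other rows.
Row 1 update in column x_3: 5 − 2·(3/5) = 19/5.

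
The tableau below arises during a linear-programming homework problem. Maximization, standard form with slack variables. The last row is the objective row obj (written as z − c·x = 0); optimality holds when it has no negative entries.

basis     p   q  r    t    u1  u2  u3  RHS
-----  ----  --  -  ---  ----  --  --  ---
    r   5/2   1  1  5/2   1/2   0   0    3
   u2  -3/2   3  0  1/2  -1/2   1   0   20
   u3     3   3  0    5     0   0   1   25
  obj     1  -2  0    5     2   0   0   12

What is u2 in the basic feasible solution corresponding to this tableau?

20

u2 is basic (row 2); its value is the RHS of that row, 20.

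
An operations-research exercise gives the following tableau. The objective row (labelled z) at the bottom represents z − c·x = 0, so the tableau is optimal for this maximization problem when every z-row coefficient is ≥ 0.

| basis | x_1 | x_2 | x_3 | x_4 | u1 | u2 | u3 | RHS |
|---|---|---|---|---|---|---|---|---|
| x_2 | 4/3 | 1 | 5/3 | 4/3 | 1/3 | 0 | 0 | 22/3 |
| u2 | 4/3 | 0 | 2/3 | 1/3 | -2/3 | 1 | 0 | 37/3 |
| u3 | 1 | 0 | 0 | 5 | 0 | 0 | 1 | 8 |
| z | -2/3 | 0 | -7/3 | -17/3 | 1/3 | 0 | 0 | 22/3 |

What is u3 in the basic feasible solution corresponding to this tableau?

u3 is basic (row 3); its value is the RHS of that row, 8.

8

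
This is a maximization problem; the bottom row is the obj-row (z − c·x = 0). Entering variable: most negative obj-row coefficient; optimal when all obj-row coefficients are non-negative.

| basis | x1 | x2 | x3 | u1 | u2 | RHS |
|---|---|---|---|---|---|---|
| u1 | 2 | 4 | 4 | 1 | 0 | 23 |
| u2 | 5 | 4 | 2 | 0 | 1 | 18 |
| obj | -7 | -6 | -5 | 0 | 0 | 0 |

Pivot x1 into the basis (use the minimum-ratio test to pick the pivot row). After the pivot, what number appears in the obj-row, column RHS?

126/5

Ratio test on column x1 — row 1: 23/2 = 23/2; row 2: 18/5 = 18/5. Minimum is 18/5 at row 2 (u2 leaves); pivot element 5.
Divide row 2 by 5; eliminate column x1 from the other rows.
obj-row update in column RHS: 0 − (-7)·(18/5) = 126/5.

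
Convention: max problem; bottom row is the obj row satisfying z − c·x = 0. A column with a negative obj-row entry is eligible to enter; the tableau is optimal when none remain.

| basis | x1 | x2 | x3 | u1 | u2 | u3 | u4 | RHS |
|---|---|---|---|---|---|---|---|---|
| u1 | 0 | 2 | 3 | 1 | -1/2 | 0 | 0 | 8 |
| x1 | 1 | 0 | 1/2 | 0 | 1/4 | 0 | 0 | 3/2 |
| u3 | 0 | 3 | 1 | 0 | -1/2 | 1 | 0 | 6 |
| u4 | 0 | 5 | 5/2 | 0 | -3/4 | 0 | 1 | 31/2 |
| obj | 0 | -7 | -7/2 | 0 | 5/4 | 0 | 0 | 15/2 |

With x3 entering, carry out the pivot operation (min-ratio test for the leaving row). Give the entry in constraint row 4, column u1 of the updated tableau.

Ratio test on column x3 — row 1: 8/3 = 8/3; row 2: (3/2)/(1/2) = 3; row 3: 6/1 = 6; row 4: (31/2)/(5/2) = 31/5. Minimum is 8/3 at row 1 (u1 leaves); pivot element 3.
Divide row 1 by 3; eliminate column x3 from the other rows.
Row 4 update in column u1: 0 − (5/2)·(1/3) = -5/6.

-5/6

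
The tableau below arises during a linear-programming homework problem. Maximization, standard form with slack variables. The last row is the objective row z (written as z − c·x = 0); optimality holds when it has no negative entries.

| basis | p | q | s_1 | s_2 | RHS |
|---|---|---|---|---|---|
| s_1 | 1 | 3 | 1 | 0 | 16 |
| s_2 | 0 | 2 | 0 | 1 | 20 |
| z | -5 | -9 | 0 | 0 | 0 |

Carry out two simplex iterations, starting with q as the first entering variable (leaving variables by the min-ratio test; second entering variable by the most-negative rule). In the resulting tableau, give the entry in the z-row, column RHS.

80

Ratio test on column q — row 1: 16/3 = 16/3; row 2: 20/2 = 10. Minimum is 16/3 at row 1 (s_1 leaves); pivot element 3.
Divide row 1 by 3; eliminate column q from the other rows.
Second iteration: most negative z-row entry is -2 in column p, so p enters.
Ratio test on column p — row 1: (16/3)/(1/3) = 16; row 2: entry -2/3 ≤ 0. Minimum is 16 at row 1 (q leaves); pivot element 1/3.
Divide row 1 by 1/3; eliminate column p from the other rows.
After both pivots, the entry at the z-row, column RHS is 80.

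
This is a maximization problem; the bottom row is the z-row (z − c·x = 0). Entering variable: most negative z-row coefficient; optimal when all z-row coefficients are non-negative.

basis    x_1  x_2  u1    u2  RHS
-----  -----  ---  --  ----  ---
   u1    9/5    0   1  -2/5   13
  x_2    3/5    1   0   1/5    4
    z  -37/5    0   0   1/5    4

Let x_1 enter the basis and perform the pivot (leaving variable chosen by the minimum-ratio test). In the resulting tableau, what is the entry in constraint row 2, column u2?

Ratio test on column x_1 — row 1: 13/(9/5) = 65/9; row 2: 4/(3/5) = 20/3. Minimum is 20/3 at row 2 (x_2 leaves); pivot element 3/5.
Divide row 2 by 3/5; eliminate column x_1 from the other rows.
In the new row 2, the u2 entry is the old entry divided by the pivot: (1/5)/(3/5) = 1/3.

1/3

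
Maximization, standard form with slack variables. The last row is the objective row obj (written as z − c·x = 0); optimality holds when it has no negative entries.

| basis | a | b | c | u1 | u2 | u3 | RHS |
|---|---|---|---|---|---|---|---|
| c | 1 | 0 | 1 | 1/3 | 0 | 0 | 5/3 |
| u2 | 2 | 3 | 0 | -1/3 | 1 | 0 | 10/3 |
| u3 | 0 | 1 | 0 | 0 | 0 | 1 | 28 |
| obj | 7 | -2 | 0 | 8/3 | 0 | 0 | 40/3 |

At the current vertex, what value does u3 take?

u3 is basic (row 3); its value is the RHS of that row, 28.

28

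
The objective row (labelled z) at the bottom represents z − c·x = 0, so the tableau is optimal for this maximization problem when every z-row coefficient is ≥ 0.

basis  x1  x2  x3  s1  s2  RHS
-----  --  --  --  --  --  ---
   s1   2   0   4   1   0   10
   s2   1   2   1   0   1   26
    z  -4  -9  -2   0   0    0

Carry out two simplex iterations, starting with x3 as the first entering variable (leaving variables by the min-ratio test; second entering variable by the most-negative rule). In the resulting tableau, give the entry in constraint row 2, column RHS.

Ratio test on column x3 — row 1: 10/4 = 5/2; row 2: 26/1 = 26. Minimum is 5/2 at row 1 (s1 leaves); pivot element 4.
Divide row 1 by 4; eliminate column x3 from the other rows.
Second iteration: most negative z-row entry is -9 in column x2, so x2 enters.
Ratio test on column x2 — row 1: entry 0 ≤ 0; row 2: (47/2)/2 = 47/4. Minimum is 47/4 at row 2 (s2 leaves); pivot element 2.
Divide row 2 by 2; eliminate column x2 from the other rows.
After both pivots, the entry at constraint row 2, column RHS is 47/4.

47/4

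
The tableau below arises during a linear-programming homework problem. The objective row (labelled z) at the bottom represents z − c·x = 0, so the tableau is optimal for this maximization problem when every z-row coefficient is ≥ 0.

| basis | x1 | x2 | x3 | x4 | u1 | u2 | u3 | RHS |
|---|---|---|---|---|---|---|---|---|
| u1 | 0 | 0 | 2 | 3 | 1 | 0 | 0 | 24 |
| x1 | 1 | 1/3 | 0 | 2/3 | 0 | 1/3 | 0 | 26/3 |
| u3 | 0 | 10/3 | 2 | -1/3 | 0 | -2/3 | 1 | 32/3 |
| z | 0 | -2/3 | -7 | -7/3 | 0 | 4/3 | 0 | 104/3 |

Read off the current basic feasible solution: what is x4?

0

x4 is not in the basis, so in the current basic feasible solution x4 = 0.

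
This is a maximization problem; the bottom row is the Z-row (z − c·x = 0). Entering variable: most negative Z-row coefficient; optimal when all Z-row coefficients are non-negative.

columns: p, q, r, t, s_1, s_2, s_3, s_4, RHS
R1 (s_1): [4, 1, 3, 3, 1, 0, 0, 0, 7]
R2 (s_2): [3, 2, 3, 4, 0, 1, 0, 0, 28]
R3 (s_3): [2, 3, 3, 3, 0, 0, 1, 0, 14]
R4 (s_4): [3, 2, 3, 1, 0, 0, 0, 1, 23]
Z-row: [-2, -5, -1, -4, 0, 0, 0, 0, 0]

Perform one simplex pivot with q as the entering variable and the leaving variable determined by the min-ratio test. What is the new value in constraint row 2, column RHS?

Ratio test on column q — row 1: 7/1 = 7; row 2: 28/2 = 14; row 3: 14/3 = 14/3; row 4: 23/2 = 23/2. Minimum is 14/3 at row 3 (s_3 leaves); pivot element 3.
Divide row 3 by 3; eliminate column q from the other rows.
Row 2 update in column RHS: 28 − 2·(14/3) = 56/3.

56/3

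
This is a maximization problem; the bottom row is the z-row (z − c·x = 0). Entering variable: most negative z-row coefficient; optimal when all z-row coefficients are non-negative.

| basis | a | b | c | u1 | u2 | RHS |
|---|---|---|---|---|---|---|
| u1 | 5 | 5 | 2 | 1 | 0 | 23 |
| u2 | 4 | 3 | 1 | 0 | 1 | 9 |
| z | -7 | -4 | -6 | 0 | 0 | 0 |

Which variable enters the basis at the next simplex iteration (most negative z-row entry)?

a

Negative z-row entries: a: -7, b: -4, c: -6.
The most negative is -7 in column a, so a enters.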